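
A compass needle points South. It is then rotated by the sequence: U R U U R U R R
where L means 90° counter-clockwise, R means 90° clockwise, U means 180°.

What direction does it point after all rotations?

Answer: Final heading: South

Derivation:
Start: South
  U (U-turn (180°)) -> North
  R (right (90° clockwise)) -> East
  U (U-turn (180°)) -> West
  U (U-turn (180°)) -> East
  R (right (90° clockwise)) -> South
  U (U-turn (180°)) -> North
  R (right (90° clockwise)) -> East
  R (right (90° clockwise)) -> South
Final: South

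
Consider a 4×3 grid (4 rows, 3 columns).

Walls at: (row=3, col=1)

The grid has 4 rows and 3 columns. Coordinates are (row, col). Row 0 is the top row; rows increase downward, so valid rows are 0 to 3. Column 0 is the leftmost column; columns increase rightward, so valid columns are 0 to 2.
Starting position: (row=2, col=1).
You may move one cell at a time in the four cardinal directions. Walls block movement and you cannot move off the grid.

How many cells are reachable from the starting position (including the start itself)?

Answer: Reachable cells: 11

Derivation:
BFS flood-fill from (row=2, col=1):
  Distance 0: (row=2, col=1)
  Distance 1: (row=1, col=1), (row=2, col=0), (row=2, col=2)
  Distance 2: (row=0, col=1), (row=1, col=0), (row=1, col=2), (row=3, col=0), (row=3, col=2)
  Distance 3: (row=0, col=0), (row=0, col=2)
Total reachable: 11 (grid has 11 open cells total)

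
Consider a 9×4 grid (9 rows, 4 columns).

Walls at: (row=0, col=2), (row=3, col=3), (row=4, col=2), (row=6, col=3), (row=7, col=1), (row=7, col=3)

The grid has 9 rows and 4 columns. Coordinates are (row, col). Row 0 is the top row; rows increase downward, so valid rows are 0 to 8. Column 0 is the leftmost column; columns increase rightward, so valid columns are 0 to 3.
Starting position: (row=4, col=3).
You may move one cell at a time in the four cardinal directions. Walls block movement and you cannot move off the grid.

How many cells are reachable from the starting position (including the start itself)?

BFS flood-fill from (row=4, col=3):
  Distance 0: (row=4, col=3)
  Distance 1: (row=5, col=3)
  Distance 2: (row=5, col=2)
  Distance 3: (row=5, col=1), (row=6, col=2)
  Distance 4: (row=4, col=1), (row=5, col=0), (row=6, col=1), (row=7, col=2)
  Distance 5: (row=3, col=1), (row=4, col=0), (row=6, col=0), (row=8, col=2)
  Distance 6: (row=2, col=1), (row=3, col=0), (row=3, col=2), (row=7, col=0), (row=8, col=1), (row=8, col=3)
  Distance 7: (row=1, col=1), (row=2, col=0), (row=2, col=2), (row=8, col=0)
  Distance 8: (row=0, col=1), (row=1, col=0), (row=1, col=2), (row=2, col=3)
  Distance 9: (row=0, col=0), (row=1, col=3)
  Distance 10: (row=0, col=3)
Total reachable: 30 (grid has 30 open cells total)

Answer: Reachable cells: 30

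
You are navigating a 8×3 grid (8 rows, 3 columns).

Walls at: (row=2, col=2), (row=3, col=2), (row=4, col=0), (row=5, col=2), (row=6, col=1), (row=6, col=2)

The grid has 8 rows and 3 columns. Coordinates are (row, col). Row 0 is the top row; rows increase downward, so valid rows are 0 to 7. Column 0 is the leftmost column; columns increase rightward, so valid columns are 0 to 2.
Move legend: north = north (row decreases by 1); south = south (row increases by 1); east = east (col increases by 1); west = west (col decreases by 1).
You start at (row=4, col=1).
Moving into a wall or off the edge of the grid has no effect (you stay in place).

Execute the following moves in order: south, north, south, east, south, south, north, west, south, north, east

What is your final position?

Answer: Final position: (row=4, col=2)

Derivation:
Start: (row=4, col=1)
  south (south): (row=4, col=1) -> (row=5, col=1)
  north (north): (row=5, col=1) -> (row=4, col=1)
  south (south): (row=4, col=1) -> (row=5, col=1)
  east (east): blocked, stay at (row=5, col=1)
  south (south): blocked, stay at (row=5, col=1)
  south (south): blocked, stay at (row=5, col=1)
  north (north): (row=5, col=1) -> (row=4, col=1)
  west (west): blocked, stay at (row=4, col=1)
  south (south): (row=4, col=1) -> (row=5, col=1)
  north (north): (row=5, col=1) -> (row=4, col=1)
  east (east): (row=4, col=1) -> (row=4, col=2)
Final: (row=4, col=2)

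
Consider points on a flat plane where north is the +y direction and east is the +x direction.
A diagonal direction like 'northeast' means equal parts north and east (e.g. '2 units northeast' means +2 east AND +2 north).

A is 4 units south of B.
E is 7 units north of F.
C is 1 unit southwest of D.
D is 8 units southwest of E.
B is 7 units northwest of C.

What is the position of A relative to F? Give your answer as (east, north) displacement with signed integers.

Answer: A is at (east=-16, north=1) relative to F.

Derivation:
Place F at the origin (east=0, north=0).
  E is 7 units north of F: delta (east=+0, north=+7); E at (east=0, north=7).
  D is 8 units southwest of E: delta (east=-8, north=-8); D at (east=-8, north=-1).
  C is 1 unit southwest of D: delta (east=-1, north=-1); C at (east=-9, north=-2).
  B is 7 units northwest of C: delta (east=-7, north=+7); B at (east=-16, north=5).
  A is 4 units south of B: delta (east=+0, north=-4); A at (east=-16, north=1).
Therefore A relative to F: (east=-16, north=1).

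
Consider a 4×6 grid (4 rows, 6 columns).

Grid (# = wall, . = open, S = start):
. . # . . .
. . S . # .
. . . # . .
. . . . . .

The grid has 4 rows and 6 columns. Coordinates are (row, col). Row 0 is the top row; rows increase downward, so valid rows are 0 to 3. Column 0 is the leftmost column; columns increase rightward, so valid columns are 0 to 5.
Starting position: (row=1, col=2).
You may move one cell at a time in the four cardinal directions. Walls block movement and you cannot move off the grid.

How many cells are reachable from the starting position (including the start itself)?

BFS flood-fill from (row=1, col=2):
  Distance 0: (row=1, col=2)
  Distance 1: (row=1, col=1), (row=1, col=3), (row=2, col=2)
  Distance 2: (row=0, col=1), (row=0, col=3), (row=1, col=0), (row=2, col=1), (row=3, col=2)
  Distance 3: (row=0, col=0), (row=0, col=4), (row=2, col=0), (row=3, col=1), (row=3, col=3)
  Distance 4: (row=0, col=5), (row=3, col=0), (row=3, col=4)
  Distance 5: (row=1, col=5), (row=2, col=4), (row=3, col=5)
  Distance 6: (row=2, col=5)
Total reachable: 21 (grid has 21 open cells total)

Answer: Reachable cells: 21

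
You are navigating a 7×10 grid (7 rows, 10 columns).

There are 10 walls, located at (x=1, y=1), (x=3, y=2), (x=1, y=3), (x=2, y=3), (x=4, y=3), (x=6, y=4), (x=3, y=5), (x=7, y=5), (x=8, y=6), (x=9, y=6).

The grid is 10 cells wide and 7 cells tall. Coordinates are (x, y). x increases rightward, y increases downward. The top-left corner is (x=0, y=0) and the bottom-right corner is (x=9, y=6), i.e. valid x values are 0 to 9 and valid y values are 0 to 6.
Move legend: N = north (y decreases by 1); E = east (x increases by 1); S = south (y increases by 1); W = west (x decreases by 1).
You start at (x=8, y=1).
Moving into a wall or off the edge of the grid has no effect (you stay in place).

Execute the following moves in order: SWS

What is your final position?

Answer: Final position: (x=7, y=3)

Derivation:
Start: (x=8, y=1)
  S (south): (x=8, y=1) -> (x=8, y=2)
  W (west): (x=8, y=2) -> (x=7, y=2)
  S (south): (x=7, y=2) -> (x=7, y=3)
Final: (x=7, y=3)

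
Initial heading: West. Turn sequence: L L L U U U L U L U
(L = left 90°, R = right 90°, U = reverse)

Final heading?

Answer: Final heading: North

Derivation:
Start: West
  L (left (90° counter-clockwise)) -> South
  L (left (90° counter-clockwise)) -> East
  L (left (90° counter-clockwise)) -> North
  U (U-turn (180°)) -> South
  U (U-turn (180°)) -> North
  U (U-turn (180°)) -> South
  L (left (90° counter-clockwise)) -> East
  U (U-turn (180°)) -> West
  L (left (90° counter-clockwise)) -> South
  U (U-turn (180°)) -> North
Final: North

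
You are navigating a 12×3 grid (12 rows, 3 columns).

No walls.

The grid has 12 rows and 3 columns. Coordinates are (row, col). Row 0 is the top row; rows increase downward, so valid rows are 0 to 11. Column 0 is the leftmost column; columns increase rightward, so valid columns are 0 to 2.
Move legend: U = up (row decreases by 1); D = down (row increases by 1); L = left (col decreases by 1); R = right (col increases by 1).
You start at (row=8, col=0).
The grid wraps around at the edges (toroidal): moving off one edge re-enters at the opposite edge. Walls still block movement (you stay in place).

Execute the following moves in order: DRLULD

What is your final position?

Start: (row=8, col=0)
  D (down): (row=8, col=0) -> (row=9, col=0)
  R (right): (row=9, col=0) -> (row=9, col=1)
  L (left): (row=9, col=1) -> (row=9, col=0)
  U (up): (row=9, col=0) -> (row=8, col=0)
  L (left): (row=8, col=0) -> (row=8, col=2)
  D (down): (row=8, col=2) -> (row=9, col=2)
Final: (row=9, col=2)

Answer: Final position: (row=9, col=2)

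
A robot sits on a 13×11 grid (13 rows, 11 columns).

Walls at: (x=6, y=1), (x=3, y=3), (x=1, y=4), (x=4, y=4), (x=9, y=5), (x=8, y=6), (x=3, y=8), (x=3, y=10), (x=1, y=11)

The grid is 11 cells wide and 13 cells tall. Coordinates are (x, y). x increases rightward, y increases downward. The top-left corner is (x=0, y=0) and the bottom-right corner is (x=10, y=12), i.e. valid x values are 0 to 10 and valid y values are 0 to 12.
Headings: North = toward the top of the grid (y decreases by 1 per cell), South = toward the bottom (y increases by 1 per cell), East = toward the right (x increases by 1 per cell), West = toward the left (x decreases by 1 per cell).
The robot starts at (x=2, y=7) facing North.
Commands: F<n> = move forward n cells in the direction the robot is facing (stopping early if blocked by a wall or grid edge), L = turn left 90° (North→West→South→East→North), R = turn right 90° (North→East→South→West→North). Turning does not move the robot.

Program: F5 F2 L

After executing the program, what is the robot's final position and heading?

Start: (x=2, y=7), facing North
  F5: move forward 5, now at (x=2, y=2)
  F2: move forward 2, now at (x=2, y=0)
  L: turn left, now facing West
Final: (x=2, y=0), facing West

Answer: Final position: (x=2, y=0), facing West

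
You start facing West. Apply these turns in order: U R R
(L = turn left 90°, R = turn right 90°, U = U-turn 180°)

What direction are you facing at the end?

Start: West
  U (U-turn (180°)) -> East
  R (right (90° clockwise)) -> South
  R (right (90° clockwise)) -> West
Final: West

Answer: Final heading: West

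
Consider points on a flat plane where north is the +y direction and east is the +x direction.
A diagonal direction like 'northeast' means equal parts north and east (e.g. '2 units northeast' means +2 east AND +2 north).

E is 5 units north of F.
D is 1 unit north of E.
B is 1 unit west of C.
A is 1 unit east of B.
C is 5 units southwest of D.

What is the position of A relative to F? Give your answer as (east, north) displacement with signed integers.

Place F at the origin (east=0, north=0).
  E is 5 units north of F: delta (east=+0, north=+5); E at (east=0, north=5).
  D is 1 unit north of E: delta (east=+0, north=+1); D at (east=0, north=6).
  C is 5 units southwest of D: delta (east=-5, north=-5); C at (east=-5, north=1).
  B is 1 unit west of C: delta (east=-1, north=+0); B at (east=-6, north=1).
  A is 1 unit east of B: delta (east=+1, north=+0); A at (east=-5, north=1).
Therefore A relative to F: (east=-5, north=1).

Answer: A is at (east=-5, north=1) relative to F.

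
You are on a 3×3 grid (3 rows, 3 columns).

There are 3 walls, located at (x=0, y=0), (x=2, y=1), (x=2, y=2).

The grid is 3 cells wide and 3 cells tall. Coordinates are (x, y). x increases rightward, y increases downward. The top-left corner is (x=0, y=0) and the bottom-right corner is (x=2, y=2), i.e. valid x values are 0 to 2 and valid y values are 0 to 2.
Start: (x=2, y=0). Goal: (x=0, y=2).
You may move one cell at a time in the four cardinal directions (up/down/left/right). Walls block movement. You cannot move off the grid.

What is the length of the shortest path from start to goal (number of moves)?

BFS from (x=2, y=0) until reaching (x=0, y=2):
  Distance 0: (x=2, y=0)
  Distance 1: (x=1, y=0)
  Distance 2: (x=1, y=1)
  Distance 3: (x=0, y=1), (x=1, y=2)
  Distance 4: (x=0, y=2)  <- goal reached here
One shortest path (4 moves): (x=2, y=0) -> (x=1, y=0) -> (x=1, y=1) -> (x=0, y=1) -> (x=0, y=2)

Answer: Shortest path length: 4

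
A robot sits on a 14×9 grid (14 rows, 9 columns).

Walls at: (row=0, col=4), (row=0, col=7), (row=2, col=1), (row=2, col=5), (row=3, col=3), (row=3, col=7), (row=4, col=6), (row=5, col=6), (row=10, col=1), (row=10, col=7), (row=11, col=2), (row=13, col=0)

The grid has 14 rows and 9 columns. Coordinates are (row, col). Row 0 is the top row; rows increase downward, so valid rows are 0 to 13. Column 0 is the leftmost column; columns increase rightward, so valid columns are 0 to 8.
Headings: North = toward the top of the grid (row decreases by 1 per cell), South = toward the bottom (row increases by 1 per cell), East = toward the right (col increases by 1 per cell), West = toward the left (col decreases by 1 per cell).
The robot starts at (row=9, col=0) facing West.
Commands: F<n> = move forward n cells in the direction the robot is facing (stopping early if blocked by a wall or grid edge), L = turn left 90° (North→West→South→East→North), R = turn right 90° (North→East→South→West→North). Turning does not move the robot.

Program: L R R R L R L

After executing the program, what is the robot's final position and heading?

Answer: Final position: (row=9, col=0), facing North

Derivation:
Start: (row=9, col=0), facing West
  L: turn left, now facing South
  R: turn right, now facing West
  R: turn right, now facing North
  R: turn right, now facing East
  L: turn left, now facing North
  R: turn right, now facing East
  L: turn left, now facing North
Final: (row=9, col=0), facing North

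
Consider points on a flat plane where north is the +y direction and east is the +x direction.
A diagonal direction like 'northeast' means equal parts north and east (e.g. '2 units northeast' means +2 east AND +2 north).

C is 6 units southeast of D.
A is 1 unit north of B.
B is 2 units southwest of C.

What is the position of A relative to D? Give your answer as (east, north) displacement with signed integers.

Answer: A is at (east=4, north=-7) relative to D.

Derivation:
Place D at the origin (east=0, north=0).
  C is 6 units southeast of D: delta (east=+6, north=-6); C at (east=6, north=-6).
  B is 2 units southwest of C: delta (east=-2, north=-2); B at (east=4, north=-8).
  A is 1 unit north of B: delta (east=+0, north=+1); A at (east=4, north=-7).
Therefore A relative to D: (east=4, north=-7).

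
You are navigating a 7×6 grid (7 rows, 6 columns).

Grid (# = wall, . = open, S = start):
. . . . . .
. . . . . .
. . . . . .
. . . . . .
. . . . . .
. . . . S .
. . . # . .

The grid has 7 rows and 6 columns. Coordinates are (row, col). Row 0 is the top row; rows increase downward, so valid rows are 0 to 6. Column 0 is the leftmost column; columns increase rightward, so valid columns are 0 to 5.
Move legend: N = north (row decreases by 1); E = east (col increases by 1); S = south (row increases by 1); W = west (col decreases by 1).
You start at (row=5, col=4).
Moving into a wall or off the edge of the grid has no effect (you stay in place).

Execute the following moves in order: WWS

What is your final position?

Start: (row=5, col=4)
  W (west): (row=5, col=4) -> (row=5, col=3)
  W (west): (row=5, col=3) -> (row=5, col=2)
  S (south): (row=5, col=2) -> (row=6, col=2)
Final: (row=6, col=2)

Answer: Final position: (row=6, col=2)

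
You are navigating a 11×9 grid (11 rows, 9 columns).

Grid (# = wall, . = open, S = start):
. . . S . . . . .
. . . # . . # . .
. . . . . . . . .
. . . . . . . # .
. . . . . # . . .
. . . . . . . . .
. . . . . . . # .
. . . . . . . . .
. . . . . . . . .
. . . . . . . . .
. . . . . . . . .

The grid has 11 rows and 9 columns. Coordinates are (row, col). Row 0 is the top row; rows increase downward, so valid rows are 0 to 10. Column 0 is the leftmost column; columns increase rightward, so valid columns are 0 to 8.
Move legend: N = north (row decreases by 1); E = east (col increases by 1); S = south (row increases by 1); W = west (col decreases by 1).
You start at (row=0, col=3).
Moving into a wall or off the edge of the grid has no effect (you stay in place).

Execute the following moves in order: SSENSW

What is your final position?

Answer: Final position: (row=1, col=4)

Derivation:
Start: (row=0, col=3)
  S (south): blocked, stay at (row=0, col=3)
  S (south): blocked, stay at (row=0, col=3)
  E (east): (row=0, col=3) -> (row=0, col=4)
  N (north): blocked, stay at (row=0, col=4)
  S (south): (row=0, col=4) -> (row=1, col=4)
  W (west): blocked, stay at (row=1, col=4)
Final: (row=1, col=4)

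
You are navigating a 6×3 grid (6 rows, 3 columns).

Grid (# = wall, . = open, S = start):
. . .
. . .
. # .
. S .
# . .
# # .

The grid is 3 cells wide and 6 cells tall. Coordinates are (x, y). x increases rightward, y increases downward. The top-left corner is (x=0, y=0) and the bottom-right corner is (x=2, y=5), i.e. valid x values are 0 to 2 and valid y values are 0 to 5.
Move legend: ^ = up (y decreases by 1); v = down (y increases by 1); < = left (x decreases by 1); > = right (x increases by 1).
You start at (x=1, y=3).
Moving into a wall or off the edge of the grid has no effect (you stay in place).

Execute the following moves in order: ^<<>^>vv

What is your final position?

Answer: Final position: (x=2, y=5)

Derivation:
Start: (x=1, y=3)
  ^ (up): blocked, stay at (x=1, y=3)
  < (left): (x=1, y=3) -> (x=0, y=3)
  < (left): blocked, stay at (x=0, y=3)
  > (right): (x=0, y=3) -> (x=1, y=3)
  ^ (up): blocked, stay at (x=1, y=3)
  > (right): (x=1, y=3) -> (x=2, y=3)
  v (down): (x=2, y=3) -> (x=2, y=4)
  v (down): (x=2, y=4) -> (x=2, y=5)
Final: (x=2, y=5)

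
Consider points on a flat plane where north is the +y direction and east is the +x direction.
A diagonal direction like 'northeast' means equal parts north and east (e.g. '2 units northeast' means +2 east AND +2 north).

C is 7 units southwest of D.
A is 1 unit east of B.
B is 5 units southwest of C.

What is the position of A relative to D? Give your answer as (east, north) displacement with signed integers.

Place D at the origin (east=0, north=0).
  C is 7 units southwest of D: delta (east=-7, north=-7); C at (east=-7, north=-7).
  B is 5 units southwest of C: delta (east=-5, north=-5); B at (east=-12, north=-12).
  A is 1 unit east of B: delta (east=+1, north=+0); A at (east=-11, north=-12).
Therefore A relative to D: (east=-11, north=-12).

Answer: A is at (east=-11, north=-12) relative to D.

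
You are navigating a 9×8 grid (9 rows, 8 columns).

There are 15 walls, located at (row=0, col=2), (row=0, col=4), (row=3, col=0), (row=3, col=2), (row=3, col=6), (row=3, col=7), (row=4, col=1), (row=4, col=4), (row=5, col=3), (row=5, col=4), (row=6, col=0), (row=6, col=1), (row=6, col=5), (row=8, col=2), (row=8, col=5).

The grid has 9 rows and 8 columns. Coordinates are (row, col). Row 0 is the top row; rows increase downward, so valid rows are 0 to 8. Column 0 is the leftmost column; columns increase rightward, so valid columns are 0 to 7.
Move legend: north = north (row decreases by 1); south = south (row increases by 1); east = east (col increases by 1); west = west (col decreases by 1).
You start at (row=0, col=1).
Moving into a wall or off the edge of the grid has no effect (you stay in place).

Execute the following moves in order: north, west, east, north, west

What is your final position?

Answer: Final position: (row=0, col=0)

Derivation:
Start: (row=0, col=1)
  north (north): blocked, stay at (row=0, col=1)
  west (west): (row=0, col=1) -> (row=0, col=0)
  east (east): (row=0, col=0) -> (row=0, col=1)
  north (north): blocked, stay at (row=0, col=1)
  west (west): (row=0, col=1) -> (row=0, col=0)
Final: (row=0, col=0)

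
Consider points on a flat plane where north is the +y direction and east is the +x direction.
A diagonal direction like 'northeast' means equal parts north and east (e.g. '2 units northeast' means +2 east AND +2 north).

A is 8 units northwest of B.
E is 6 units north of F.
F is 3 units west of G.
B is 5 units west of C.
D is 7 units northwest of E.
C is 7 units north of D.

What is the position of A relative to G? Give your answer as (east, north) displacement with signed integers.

Answer: A is at (east=-23, north=28) relative to G.

Derivation:
Place G at the origin (east=0, north=0).
  F is 3 units west of G: delta (east=-3, north=+0); F at (east=-3, north=0).
  E is 6 units north of F: delta (east=+0, north=+6); E at (east=-3, north=6).
  D is 7 units northwest of E: delta (east=-7, north=+7); D at (east=-10, north=13).
  C is 7 units north of D: delta (east=+0, north=+7); C at (east=-10, north=20).
  B is 5 units west of C: delta (east=-5, north=+0); B at (east=-15, north=20).
  A is 8 units northwest of B: delta (east=-8, north=+8); A at (east=-23, north=28).
Therefore A relative to G: (east=-23, north=28).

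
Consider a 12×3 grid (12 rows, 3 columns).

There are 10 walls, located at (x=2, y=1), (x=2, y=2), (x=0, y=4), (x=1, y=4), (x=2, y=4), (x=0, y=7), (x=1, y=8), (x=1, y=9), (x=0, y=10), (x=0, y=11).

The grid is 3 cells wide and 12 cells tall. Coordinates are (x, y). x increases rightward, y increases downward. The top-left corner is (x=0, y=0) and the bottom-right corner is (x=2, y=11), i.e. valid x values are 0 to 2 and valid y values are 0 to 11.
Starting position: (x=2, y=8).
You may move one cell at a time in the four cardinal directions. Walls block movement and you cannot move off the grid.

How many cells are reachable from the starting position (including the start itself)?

BFS flood-fill from (x=2, y=8):
  Distance 0: (x=2, y=8)
  Distance 1: (x=2, y=7), (x=2, y=9)
  Distance 2: (x=2, y=6), (x=1, y=7), (x=2, y=10)
  Distance 3: (x=2, y=5), (x=1, y=6), (x=1, y=10), (x=2, y=11)
  Distance 4: (x=1, y=5), (x=0, y=6), (x=1, y=11)
  Distance 5: (x=0, y=5)
Total reachable: 14 (grid has 26 open cells total)

Answer: Reachable cells: 14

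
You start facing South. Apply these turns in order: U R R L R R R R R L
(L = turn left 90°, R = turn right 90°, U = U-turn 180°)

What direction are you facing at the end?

Start: South
  U (U-turn (180°)) -> North
  R (right (90° clockwise)) -> East
  R (right (90° clockwise)) -> South
  L (left (90° counter-clockwise)) -> East
  R (right (90° clockwise)) -> South
  R (right (90° clockwise)) -> West
  R (right (90° clockwise)) -> North
  R (right (90° clockwise)) -> East
  R (right (90° clockwise)) -> South
  L (left (90° counter-clockwise)) -> East
Final: East

Answer: Final heading: East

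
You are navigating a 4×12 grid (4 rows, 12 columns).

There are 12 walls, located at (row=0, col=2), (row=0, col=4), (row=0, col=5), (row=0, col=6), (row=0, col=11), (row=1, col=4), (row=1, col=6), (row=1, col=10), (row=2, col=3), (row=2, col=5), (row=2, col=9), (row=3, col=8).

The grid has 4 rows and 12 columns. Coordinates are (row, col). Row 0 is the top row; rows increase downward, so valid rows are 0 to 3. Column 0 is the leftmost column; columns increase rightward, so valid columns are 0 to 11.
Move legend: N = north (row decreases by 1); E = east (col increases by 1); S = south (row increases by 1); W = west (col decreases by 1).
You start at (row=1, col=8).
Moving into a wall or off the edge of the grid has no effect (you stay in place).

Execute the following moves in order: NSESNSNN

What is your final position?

Start: (row=1, col=8)
  N (north): (row=1, col=8) -> (row=0, col=8)
  S (south): (row=0, col=8) -> (row=1, col=8)
  E (east): (row=1, col=8) -> (row=1, col=9)
  S (south): blocked, stay at (row=1, col=9)
  N (north): (row=1, col=9) -> (row=0, col=9)
  S (south): (row=0, col=9) -> (row=1, col=9)
  N (north): (row=1, col=9) -> (row=0, col=9)
  N (north): blocked, stay at (row=0, col=9)
Final: (row=0, col=9)

Answer: Final position: (row=0, col=9)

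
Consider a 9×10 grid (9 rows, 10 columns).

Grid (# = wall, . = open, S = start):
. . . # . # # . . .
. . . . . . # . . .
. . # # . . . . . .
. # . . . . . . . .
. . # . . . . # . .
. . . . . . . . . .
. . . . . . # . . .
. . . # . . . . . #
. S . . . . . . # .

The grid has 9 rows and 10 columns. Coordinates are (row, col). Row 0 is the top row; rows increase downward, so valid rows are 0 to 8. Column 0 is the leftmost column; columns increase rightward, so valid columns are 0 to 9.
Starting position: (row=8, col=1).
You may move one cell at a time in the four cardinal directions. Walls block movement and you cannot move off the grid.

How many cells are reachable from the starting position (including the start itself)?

BFS flood-fill from (row=8, col=1):
  Distance 0: (row=8, col=1)
  Distance 1: (row=7, col=1), (row=8, col=0), (row=8, col=2)
  Distance 2: (row=6, col=1), (row=7, col=0), (row=7, col=2), (row=8, col=3)
  Distance 3: (row=5, col=1), (row=6, col=0), (row=6, col=2), (row=8, col=4)
  Distance 4: (row=4, col=1), (row=5, col=0), (row=5, col=2), (row=6, col=3), (row=7, col=4), (row=8, col=5)
  Distance 5: (row=4, col=0), (row=5, col=3), (row=6, col=4), (row=7, col=5), (row=8, col=6)
  Distance 6: (row=3, col=0), (row=4, col=3), (row=5, col=4), (row=6, col=5), (row=7, col=6), (row=8, col=7)
  Distance 7: (row=2, col=0), (row=3, col=3), (row=4, col=4), (row=5, col=5), (row=7, col=7)
  Distance 8: (row=1, col=0), (row=2, col=1), (row=3, col=2), (row=3, col=4), (row=4, col=5), (row=5, col=6), (row=6, col=7), (row=7, col=8)
  Distance 9: (row=0, col=0), (row=1, col=1), (row=2, col=4), (row=3, col=5), (row=4, col=6), (row=5, col=7), (row=6, col=8)
  Distance 10: (row=0, col=1), (row=1, col=2), (row=1, col=4), (row=2, col=5), (row=3, col=6), (row=5, col=8), (row=6, col=9)
  Distance 11: (row=0, col=2), (row=0, col=4), (row=1, col=3), (row=1, col=5), (row=2, col=6), (row=3, col=7), (row=4, col=8), (row=5, col=9)
  Distance 12: (row=2, col=7), (row=3, col=8), (row=4, col=9)
  Distance 13: (row=1, col=7), (row=2, col=8), (row=3, col=9)
  Distance 14: (row=0, col=7), (row=1, col=8), (row=2, col=9)
  Distance 15: (row=0, col=8), (row=1, col=9)
  Distance 16: (row=0, col=9)
Total reachable: 76 (grid has 77 open cells total)

Answer: Reachable cells: 76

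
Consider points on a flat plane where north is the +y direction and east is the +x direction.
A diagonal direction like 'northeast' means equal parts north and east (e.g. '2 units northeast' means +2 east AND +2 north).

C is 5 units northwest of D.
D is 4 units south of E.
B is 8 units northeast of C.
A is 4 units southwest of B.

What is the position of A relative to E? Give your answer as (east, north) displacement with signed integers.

Place E at the origin (east=0, north=0).
  D is 4 units south of E: delta (east=+0, north=-4); D at (east=0, north=-4).
  C is 5 units northwest of D: delta (east=-5, north=+5); C at (east=-5, north=1).
  B is 8 units northeast of C: delta (east=+8, north=+8); B at (east=3, north=9).
  A is 4 units southwest of B: delta (east=-4, north=-4); A at (east=-1, north=5).
Therefore A relative to E: (east=-1, north=5).

Answer: A is at (east=-1, north=5) relative to E.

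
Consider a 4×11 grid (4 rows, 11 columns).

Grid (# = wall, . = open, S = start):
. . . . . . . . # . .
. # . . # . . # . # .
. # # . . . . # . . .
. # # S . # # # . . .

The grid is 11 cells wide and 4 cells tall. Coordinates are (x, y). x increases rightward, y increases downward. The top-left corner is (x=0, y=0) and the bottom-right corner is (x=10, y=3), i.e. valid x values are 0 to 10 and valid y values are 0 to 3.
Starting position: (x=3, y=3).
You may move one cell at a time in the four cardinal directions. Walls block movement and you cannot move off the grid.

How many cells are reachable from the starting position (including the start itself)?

BFS flood-fill from (x=3, y=3):
  Distance 0: (x=3, y=3)
  Distance 1: (x=3, y=2), (x=4, y=3)
  Distance 2: (x=3, y=1), (x=4, y=2)
  Distance 3: (x=3, y=0), (x=2, y=1), (x=5, y=2)
  Distance 4: (x=2, y=0), (x=4, y=0), (x=5, y=1), (x=6, y=2)
  Distance 5: (x=1, y=0), (x=5, y=0), (x=6, y=1)
  Distance 6: (x=0, y=0), (x=6, y=0)
  Distance 7: (x=7, y=0), (x=0, y=1)
  Distance 8: (x=0, y=2)
  Distance 9: (x=0, y=3)
Total reachable: 21 (grid has 31 open cells total)

Answer: Reachable cells: 21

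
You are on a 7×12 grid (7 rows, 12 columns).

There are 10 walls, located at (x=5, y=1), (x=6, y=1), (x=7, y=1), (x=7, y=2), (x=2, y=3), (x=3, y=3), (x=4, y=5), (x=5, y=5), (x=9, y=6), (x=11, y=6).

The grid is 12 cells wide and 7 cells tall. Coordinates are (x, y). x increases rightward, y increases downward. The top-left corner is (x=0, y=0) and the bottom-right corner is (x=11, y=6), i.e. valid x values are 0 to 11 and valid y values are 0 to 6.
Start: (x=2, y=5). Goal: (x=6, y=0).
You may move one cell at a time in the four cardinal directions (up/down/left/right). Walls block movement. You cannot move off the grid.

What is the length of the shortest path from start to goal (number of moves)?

BFS from (x=2, y=5) until reaching (x=6, y=0):
  Distance 0: (x=2, y=5)
  Distance 1: (x=2, y=4), (x=1, y=5), (x=3, y=5), (x=2, y=6)
  Distance 2: (x=1, y=4), (x=3, y=4), (x=0, y=5), (x=1, y=6), (x=3, y=6)
  Distance 3: (x=1, y=3), (x=0, y=4), (x=4, y=4), (x=0, y=6), (x=4, y=6)
  Distance 4: (x=1, y=2), (x=0, y=3), (x=4, y=3), (x=5, y=4), (x=5, y=6)
  Distance 5: (x=1, y=1), (x=0, y=2), (x=2, y=2), (x=4, y=2), (x=5, y=3), (x=6, y=4), (x=6, y=6)
  Distance 6: (x=1, y=0), (x=0, y=1), (x=2, y=1), (x=4, y=1), (x=3, y=2), (x=5, y=2), (x=6, y=3), (x=7, y=4), (x=6, y=5), (x=7, y=6)
  Distance 7: (x=0, y=0), (x=2, y=0), (x=4, y=0), (x=3, y=1), (x=6, y=2), (x=7, y=3), (x=8, y=4), (x=7, y=5), (x=8, y=6)
  Distance 8: (x=3, y=0), (x=5, y=0), (x=8, y=3), (x=9, y=4), (x=8, y=5)
  Distance 9: (x=6, y=0), (x=8, y=2), (x=9, y=3), (x=10, y=4), (x=9, y=5)  <- goal reached here
One shortest path (9 moves): (x=2, y=5) -> (x=3, y=5) -> (x=3, y=4) -> (x=4, y=4) -> (x=4, y=3) -> (x=4, y=2) -> (x=4, y=1) -> (x=4, y=0) -> (x=5, y=0) -> (x=6, y=0)

Answer: Shortest path length: 9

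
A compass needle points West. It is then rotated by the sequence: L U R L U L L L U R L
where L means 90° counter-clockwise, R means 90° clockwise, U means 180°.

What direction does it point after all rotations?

Start: West
  L (left (90° counter-clockwise)) -> South
  U (U-turn (180°)) -> North
  R (right (90° clockwise)) -> East
  L (left (90° counter-clockwise)) -> North
  U (U-turn (180°)) -> South
  L (left (90° counter-clockwise)) -> East
  L (left (90° counter-clockwise)) -> North
  L (left (90° counter-clockwise)) -> West
  U (U-turn (180°)) -> East
  R (right (90° clockwise)) -> South
  L (left (90° counter-clockwise)) -> East
Final: East

Answer: Final heading: East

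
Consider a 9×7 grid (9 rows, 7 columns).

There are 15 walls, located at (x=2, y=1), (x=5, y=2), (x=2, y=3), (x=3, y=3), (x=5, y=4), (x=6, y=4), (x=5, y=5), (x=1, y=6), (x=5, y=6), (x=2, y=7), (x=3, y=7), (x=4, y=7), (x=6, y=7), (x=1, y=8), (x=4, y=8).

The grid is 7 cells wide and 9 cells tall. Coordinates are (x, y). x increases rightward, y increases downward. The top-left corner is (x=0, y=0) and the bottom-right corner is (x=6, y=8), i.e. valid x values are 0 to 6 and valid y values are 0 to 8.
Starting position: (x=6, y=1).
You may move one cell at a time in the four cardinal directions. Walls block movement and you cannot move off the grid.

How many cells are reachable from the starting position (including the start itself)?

Answer: Reachable cells: 41

Derivation:
BFS flood-fill from (x=6, y=1):
  Distance 0: (x=6, y=1)
  Distance 1: (x=6, y=0), (x=5, y=1), (x=6, y=2)
  Distance 2: (x=5, y=0), (x=4, y=1), (x=6, y=3)
  Distance 3: (x=4, y=0), (x=3, y=1), (x=4, y=2), (x=5, y=3)
  Distance 4: (x=3, y=0), (x=3, y=2), (x=4, y=3)
  Distance 5: (x=2, y=0), (x=2, y=2), (x=4, y=4)
  Distance 6: (x=1, y=0), (x=1, y=2), (x=3, y=4), (x=4, y=5)
  Distance 7: (x=0, y=0), (x=1, y=1), (x=0, y=2), (x=1, y=3), (x=2, y=4), (x=3, y=5), (x=4, y=6)
  Distance 8: (x=0, y=1), (x=0, y=3), (x=1, y=4), (x=2, y=5), (x=3, y=6)
  Distance 9: (x=0, y=4), (x=1, y=5), (x=2, y=6)
  Distance 10: (x=0, y=5)
  Distance 11: (x=0, y=6)
  Distance 12: (x=0, y=7)
  Distance 13: (x=1, y=7), (x=0, y=8)
Total reachable: 41 (grid has 48 open cells total)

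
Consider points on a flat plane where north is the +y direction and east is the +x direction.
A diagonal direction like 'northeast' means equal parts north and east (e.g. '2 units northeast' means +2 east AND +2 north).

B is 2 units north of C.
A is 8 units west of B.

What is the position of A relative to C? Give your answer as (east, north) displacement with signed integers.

Answer: A is at (east=-8, north=2) relative to C.

Derivation:
Place C at the origin (east=0, north=0).
  B is 2 units north of C: delta (east=+0, north=+2); B at (east=0, north=2).
  A is 8 units west of B: delta (east=-8, north=+0); A at (east=-8, north=2).
Therefore A relative to C: (east=-8, north=2).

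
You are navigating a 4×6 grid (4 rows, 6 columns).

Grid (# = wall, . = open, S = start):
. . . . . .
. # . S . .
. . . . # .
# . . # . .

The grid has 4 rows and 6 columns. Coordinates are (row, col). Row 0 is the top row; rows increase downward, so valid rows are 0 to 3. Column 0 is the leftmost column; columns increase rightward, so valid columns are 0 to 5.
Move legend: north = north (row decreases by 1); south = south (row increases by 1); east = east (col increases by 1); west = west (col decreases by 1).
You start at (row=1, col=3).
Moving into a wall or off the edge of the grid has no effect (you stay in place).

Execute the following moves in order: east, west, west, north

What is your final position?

Start: (row=1, col=3)
  east (east): (row=1, col=3) -> (row=1, col=4)
  west (west): (row=1, col=4) -> (row=1, col=3)
  west (west): (row=1, col=3) -> (row=1, col=2)
  north (north): (row=1, col=2) -> (row=0, col=2)
Final: (row=0, col=2)

Answer: Final position: (row=0, col=2)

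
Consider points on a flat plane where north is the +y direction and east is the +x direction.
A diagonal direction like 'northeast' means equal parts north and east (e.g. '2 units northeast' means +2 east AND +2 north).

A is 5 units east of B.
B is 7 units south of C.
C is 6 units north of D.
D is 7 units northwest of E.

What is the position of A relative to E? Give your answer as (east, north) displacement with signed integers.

Place E at the origin (east=0, north=0).
  D is 7 units northwest of E: delta (east=-7, north=+7); D at (east=-7, north=7).
  C is 6 units north of D: delta (east=+0, north=+6); C at (east=-7, north=13).
  B is 7 units south of C: delta (east=+0, north=-7); B at (east=-7, north=6).
  A is 5 units east of B: delta (east=+5, north=+0); A at (east=-2, north=6).
Therefore A relative to E: (east=-2, north=6).

Answer: A is at (east=-2, north=6) relative to E.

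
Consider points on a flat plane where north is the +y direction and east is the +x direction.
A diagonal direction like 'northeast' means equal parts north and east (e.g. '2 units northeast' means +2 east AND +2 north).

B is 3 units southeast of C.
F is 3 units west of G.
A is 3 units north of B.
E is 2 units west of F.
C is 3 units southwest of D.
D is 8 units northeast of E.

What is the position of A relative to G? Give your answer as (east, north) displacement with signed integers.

Answer: A is at (east=3, north=5) relative to G.

Derivation:
Place G at the origin (east=0, north=0).
  F is 3 units west of G: delta (east=-3, north=+0); F at (east=-3, north=0).
  E is 2 units west of F: delta (east=-2, north=+0); E at (east=-5, north=0).
  D is 8 units northeast of E: delta (east=+8, north=+8); D at (east=3, north=8).
  C is 3 units southwest of D: delta (east=-3, north=-3); C at (east=0, north=5).
  B is 3 units southeast of C: delta (east=+3, north=-3); B at (east=3, north=2).
  A is 3 units north of B: delta (east=+0, north=+3); A at (east=3, north=5).
Therefore A relative to G: (east=3, north=5).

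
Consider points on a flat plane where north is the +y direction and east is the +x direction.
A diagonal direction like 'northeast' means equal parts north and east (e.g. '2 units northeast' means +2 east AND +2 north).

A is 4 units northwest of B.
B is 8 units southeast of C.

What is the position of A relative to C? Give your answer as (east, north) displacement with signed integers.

Place C at the origin (east=0, north=0).
  B is 8 units southeast of C: delta (east=+8, north=-8); B at (east=8, north=-8).
  A is 4 units northwest of B: delta (east=-4, north=+4); A at (east=4, north=-4).
Therefore A relative to C: (east=4, north=-4).

Answer: A is at (east=4, north=-4) relative to C.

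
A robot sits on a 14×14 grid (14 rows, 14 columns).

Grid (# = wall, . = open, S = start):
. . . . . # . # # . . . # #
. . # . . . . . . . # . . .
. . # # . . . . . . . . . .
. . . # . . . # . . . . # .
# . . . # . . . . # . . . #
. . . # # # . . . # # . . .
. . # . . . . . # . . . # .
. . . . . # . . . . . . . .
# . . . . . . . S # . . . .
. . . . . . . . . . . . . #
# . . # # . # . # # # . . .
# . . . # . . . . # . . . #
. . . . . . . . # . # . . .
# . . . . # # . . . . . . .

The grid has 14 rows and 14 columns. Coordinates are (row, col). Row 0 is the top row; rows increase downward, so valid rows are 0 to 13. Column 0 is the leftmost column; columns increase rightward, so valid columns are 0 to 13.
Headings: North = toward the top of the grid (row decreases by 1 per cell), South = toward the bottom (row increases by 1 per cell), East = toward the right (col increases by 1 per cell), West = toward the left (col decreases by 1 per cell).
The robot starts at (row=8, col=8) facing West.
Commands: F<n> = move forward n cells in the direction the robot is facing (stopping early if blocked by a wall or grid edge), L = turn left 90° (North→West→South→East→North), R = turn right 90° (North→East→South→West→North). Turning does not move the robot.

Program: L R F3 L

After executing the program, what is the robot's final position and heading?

Answer: Final position: (row=8, col=5), facing South

Derivation:
Start: (row=8, col=8), facing West
  L: turn left, now facing South
  R: turn right, now facing West
  F3: move forward 3, now at (row=8, col=5)
  L: turn left, now facing South
Final: (row=8, col=5), facing South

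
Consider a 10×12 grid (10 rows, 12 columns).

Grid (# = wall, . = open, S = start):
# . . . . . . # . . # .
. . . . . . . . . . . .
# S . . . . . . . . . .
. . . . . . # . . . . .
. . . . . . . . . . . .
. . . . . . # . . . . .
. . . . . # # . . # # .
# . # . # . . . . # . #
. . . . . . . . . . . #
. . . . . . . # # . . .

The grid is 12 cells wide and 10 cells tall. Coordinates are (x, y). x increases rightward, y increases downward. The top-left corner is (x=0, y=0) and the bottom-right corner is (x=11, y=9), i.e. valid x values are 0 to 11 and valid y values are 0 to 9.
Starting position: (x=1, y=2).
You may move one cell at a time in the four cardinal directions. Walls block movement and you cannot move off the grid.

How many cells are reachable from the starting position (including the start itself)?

Answer: Reachable cells: 102

Derivation:
BFS flood-fill from (x=1, y=2):
  Distance 0: (x=1, y=2)
  Distance 1: (x=1, y=1), (x=2, y=2), (x=1, y=3)
  Distance 2: (x=1, y=0), (x=0, y=1), (x=2, y=1), (x=3, y=2), (x=0, y=3), (x=2, y=3), (x=1, y=4)
  Distance 3: (x=2, y=0), (x=3, y=1), (x=4, y=2), (x=3, y=3), (x=0, y=4), (x=2, y=4), (x=1, y=5)
  Distance 4: (x=3, y=0), (x=4, y=1), (x=5, y=2), (x=4, y=3), (x=3, y=4), (x=0, y=5), (x=2, y=5), (x=1, y=6)
  Distance 5: (x=4, y=0), (x=5, y=1), (x=6, y=2), (x=5, y=3), (x=4, y=4), (x=3, y=5), (x=0, y=6), (x=2, y=6), (x=1, y=7)
  Distance 6: (x=5, y=0), (x=6, y=1), (x=7, y=2), (x=5, y=4), (x=4, y=5), (x=3, y=6), (x=1, y=8)
  Distance 7: (x=6, y=0), (x=7, y=1), (x=8, y=2), (x=7, y=3), (x=6, y=4), (x=5, y=5), (x=4, y=6), (x=3, y=7), (x=0, y=8), (x=2, y=8), (x=1, y=9)
  Distance 8: (x=8, y=1), (x=9, y=2), (x=8, y=3), (x=7, y=4), (x=3, y=8), (x=0, y=9), (x=2, y=9)
  Distance 9: (x=8, y=0), (x=9, y=1), (x=10, y=2), (x=9, y=3), (x=8, y=4), (x=7, y=5), (x=4, y=8), (x=3, y=9)
  Distance 10: (x=9, y=0), (x=10, y=1), (x=11, y=2), (x=10, y=3), (x=9, y=4), (x=8, y=5), (x=7, y=6), (x=5, y=8), (x=4, y=9)
  Distance 11: (x=11, y=1), (x=11, y=3), (x=10, y=4), (x=9, y=5), (x=8, y=6), (x=5, y=7), (x=7, y=7), (x=6, y=8), (x=5, y=9)
  Distance 12: (x=11, y=0), (x=11, y=4), (x=10, y=5), (x=6, y=7), (x=8, y=7), (x=7, y=8), (x=6, y=9)
  Distance 13: (x=11, y=5), (x=8, y=8)
  Distance 14: (x=11, y=6), (x=9, y=8)
  Distance 15: (x=10, y=8), (x=9, y=9)
  Distance 16: (x=10, y=7), (x=10, y=9)
  Distance 17: (x=11, y=9)
Total reachable: 102 (grid has 102 open cells total)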